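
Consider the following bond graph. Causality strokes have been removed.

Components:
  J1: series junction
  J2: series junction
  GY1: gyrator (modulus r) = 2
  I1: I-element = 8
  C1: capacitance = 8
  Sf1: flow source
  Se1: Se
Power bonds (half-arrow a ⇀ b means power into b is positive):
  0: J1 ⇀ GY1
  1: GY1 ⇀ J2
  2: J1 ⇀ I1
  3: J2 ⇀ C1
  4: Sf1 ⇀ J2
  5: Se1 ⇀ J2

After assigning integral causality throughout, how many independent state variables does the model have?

b4 →Sf1  (Sf1 fixes flow; stroke at Sf1)
b5 →J2  (source Se1 imposes e)
b1 →J2  (common-f at J2 fixed by 4)
b3 →J2  (1-jn J2 has f-setter on 4)
b0 →J1  (GY1 both-in/both-out from 1)
b2 →I1  (J1 needs exactly one f-in)

2  (C1, I1 all integral)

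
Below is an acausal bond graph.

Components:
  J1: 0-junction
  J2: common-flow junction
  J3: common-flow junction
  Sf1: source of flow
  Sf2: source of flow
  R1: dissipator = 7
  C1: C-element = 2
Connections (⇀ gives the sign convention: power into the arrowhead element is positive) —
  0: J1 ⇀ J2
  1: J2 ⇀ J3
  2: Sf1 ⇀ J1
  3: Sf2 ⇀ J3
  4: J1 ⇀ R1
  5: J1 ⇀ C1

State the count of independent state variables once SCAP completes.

β2 |Sf1  (Sf1: flow source, stroke at near end)
β3 |Sf2  (Sf2: flow source, stroke at near end)
β1 |J3  (common-f at J3 fixed by 3)
β0 |J2  (J2: bond 1 brought flow, rest push out)
β5 |J1  (C1 outputs effort q/C1)
β4 |R1  (J1 effort already set via bond 5)

1  (C1 all integral)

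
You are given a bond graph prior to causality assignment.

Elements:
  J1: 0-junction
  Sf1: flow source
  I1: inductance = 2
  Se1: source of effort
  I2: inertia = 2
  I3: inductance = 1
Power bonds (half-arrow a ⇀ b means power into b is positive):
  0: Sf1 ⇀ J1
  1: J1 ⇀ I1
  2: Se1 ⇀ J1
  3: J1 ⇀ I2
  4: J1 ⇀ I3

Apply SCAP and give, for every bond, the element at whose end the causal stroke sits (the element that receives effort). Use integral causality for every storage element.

b0 →Sf1  (source Sf1 imposes f)
b2 →J1  (Se1: effort source, stroke at far end)
b1 →I1  (0-jn J1 has e-setter on 2)
b3 →I2  (J1: bond 2 brought effort, rest push out)
b4 →I3  (J1 effort already set via bond 2)

β0 stroke at Sf1
β1 stroke at I1
β2 stroke at J1
β3 stroke at I2
β4 stroke at I3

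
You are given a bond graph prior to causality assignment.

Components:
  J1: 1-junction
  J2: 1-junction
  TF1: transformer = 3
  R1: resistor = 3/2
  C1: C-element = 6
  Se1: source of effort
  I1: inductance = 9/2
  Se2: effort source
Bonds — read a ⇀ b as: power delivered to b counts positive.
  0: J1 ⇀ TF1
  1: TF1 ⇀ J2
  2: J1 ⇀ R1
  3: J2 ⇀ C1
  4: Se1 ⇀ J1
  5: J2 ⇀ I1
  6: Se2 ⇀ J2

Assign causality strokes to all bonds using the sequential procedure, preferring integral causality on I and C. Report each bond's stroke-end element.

#4 →J1  (Se1 fixes effort; stroke away)
#6 →J2  (Se2: effort source, stroke at far end)
#3 →J2  (prefer integral on C1)
#5 →I1  (I1 integral (f out))
#1 →J2  (J2 flow already set via bond 5)
#0 →TF1  (TF1: transformer flips bond 1)
#2 →J1  (J1 flow already set via bond 0)

#0 stroke→TF1
#1 stroke→J2
#2 stroke→J1
#3 stroke→J2
#4 stroke→J1
#5 stroke→I1
#6 stroke→J2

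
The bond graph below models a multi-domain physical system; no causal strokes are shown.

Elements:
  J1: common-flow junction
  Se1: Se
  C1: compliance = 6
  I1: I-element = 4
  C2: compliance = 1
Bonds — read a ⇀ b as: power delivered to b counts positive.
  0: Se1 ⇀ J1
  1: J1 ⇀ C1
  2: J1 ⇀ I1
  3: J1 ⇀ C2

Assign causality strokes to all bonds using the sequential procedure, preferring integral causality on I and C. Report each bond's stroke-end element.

bond 0 stroke at J1
bond 1 stroke at J1
bond 2 stroke at I1
bond 3 stroke at J1

b0 |J1  (Se1: effort source, stroke at far end)
b1 |J1  (C1: C, integral causality)
b2 |I1  (prefer integral on I1)
b3 |J1  (common-f at J1 fixed by 2)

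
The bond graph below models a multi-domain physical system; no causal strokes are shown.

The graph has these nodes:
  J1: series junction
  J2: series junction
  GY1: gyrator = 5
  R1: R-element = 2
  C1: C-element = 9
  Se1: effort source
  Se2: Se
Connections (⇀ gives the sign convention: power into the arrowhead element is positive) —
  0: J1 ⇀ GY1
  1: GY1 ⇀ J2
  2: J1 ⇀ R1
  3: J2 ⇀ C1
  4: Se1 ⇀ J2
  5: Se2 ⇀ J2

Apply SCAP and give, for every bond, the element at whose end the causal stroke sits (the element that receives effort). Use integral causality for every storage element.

β0 stroke→GY1
β1 stroke→GY1
β2 stroke→J1
β3 stroke→J2
β4 stroke→J2
β5 stroke→J2

b4 stroke at J2  (source Se1 imposes e)
b5 stroke at J2  (Se2 (Se) sets effort on bond)
b3 stroke at J2  (C1 integral (e out))
b1 stroke at GY1  (J2 needs exactly one f-in)
b0 stroke at GY1  (GY1: gyrator matches bond 1)
b2 stroke at J1  (1-jn J1 has f-setter on 0)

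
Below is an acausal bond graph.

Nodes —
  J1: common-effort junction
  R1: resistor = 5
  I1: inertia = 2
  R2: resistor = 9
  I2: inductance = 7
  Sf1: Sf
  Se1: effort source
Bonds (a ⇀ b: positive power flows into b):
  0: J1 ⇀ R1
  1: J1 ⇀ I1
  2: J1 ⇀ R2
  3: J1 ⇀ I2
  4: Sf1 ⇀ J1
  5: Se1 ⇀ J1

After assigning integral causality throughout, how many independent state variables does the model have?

bond 4 →Sf1  (Sf1: flow source, stroke at near end)
bond 5 →J1  (Se1 (Se) sets effort on bond)
bond 0 →R1  (0-jn J1 has e-setter on 5)
bond 1 →I1  (J1 effort already set via bond 5)
bond 2 →R2  (0-jn J1 has e-setter on 5)
bond 3 →I2  (J1 effort already set via bond 5)

2  (I1, I2 all integral)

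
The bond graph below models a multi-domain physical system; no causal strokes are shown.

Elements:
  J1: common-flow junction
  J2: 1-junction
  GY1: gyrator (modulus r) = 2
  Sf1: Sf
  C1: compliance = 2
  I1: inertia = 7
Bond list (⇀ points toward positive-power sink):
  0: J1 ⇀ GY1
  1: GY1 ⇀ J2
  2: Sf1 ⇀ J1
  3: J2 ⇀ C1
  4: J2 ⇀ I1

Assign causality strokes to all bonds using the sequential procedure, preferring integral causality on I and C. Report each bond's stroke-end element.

bond 0 stroke at J1
bond 1 stroke at J2
bond 2 stroke at Sf1
bond 3 stroke at J2
bond 4 stroke at I1

bond 2 →Sf1  (source Sf1 imposes f)
bond 0 →J1  (1-jn J1 has f-setter on 2)
bond 1 →J2  (GY GY1: same side as bond 0)
bond 3 →J2  (C1 integral (e out))
bond 4 →I1  (only one flow-in slot at J2)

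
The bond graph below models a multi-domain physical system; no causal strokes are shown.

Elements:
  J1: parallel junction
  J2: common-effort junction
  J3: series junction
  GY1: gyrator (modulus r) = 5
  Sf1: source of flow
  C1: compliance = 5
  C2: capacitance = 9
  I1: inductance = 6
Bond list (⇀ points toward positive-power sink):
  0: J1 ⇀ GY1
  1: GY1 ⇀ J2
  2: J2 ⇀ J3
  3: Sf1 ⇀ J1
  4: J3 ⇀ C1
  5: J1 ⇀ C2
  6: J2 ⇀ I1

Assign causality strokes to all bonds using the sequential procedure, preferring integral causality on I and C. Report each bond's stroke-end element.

β3 →Sf1  (Sf1 fixes flow; stroke at Sf1)
β4 →J3  (prefer integral on C1)
β2 →J2  (J3 needs exactly one f-in)
β1 →GY1  (J2 effort already set via bond 2)
β6 →I1  (J2: bond 2 brought effort, rest push out)
β0 →GY1  (GY GY1: same side as bond 1)
β5 →J1  (closing 0-jn rule on J1)

#0 →GY1
#1 →GY1
#2 →J2
#3 →Sf1
#4 →J3
#5 →J1
#6 →I1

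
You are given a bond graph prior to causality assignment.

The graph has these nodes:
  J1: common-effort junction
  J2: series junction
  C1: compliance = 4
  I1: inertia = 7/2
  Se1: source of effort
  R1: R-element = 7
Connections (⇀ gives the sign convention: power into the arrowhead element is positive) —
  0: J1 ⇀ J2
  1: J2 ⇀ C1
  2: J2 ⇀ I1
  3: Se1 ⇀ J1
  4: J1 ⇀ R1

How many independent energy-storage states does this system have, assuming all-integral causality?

2  (C1, I1 all integral)

b3 |J1  (Se1: effort source, stroke at far end)
b0 |J2  (0-jn J1 has e-setter on 3)
b4 |R1  (J1 effort already set via bond 3)
b1 |J2  (C1: C, integral causality)
b2 |I1  (J2: last free bond brings flow in)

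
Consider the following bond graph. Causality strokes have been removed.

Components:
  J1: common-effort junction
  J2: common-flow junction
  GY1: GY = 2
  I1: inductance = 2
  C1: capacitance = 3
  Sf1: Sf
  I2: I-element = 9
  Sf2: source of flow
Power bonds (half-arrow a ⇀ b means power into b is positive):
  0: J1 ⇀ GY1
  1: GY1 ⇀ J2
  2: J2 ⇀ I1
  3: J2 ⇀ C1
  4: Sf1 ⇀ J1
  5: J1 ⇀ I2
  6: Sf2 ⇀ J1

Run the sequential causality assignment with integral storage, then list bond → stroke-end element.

bond 0 →J1
bond 1 →J2
bond 2 →I1
bond 3 →J2
bond 4 →Sf1
bond 5 →I2
bond 6 →Sf2

b4 →Sf1  (Sf1: flow source, stroke at near end)
b6 →Sf2  (Sf2 fixes flow; stroke at Sf2)
b2 →I1  (I1: I, integral causality)
b1 →J2  (J2 flow already set via bond 2)
b3 →J2  (common-f at J2 fixed by 2)
b0 →J1  (GY1: gyrator matches bond 1)
b5 →I2  (J1: bond 0 brought effort, rest push out)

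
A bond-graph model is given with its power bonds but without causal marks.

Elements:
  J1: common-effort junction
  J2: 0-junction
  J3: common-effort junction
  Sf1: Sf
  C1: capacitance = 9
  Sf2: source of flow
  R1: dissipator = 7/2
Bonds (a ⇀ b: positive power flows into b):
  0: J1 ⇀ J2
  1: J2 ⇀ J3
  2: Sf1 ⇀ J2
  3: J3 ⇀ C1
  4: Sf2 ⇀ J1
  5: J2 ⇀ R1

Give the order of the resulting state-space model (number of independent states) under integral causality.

1  (C1 all integral)

#2 stroke→Sf1  (Sf1 (Sf) sets flow on bond)
#4 stroke→Sf2  (Sf2 fixes flow; stroke at Sf2)
#0 stroke→J1  (J1 needs exactly one e-in)
#3 stroke→J3  (C1 outputs effort q/C1)
#1 stroke→J2  (J3: bond 3 brought effort, rest push out)
#5 stroke→R1  (0-jn J2 has e-setter on 1)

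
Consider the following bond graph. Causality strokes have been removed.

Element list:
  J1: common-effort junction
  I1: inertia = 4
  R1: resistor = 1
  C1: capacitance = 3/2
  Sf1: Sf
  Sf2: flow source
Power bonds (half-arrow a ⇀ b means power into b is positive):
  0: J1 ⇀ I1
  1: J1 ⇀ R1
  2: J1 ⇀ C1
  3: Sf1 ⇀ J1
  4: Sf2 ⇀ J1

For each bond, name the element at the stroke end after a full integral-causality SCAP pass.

β0 →I1
β1 →R1
β2 →J1
β3 →Sf1
β4 →Sf2

#3 stroke→Sf1  (source Sf1 imposes f)
#4 stroke→Sf2  (Sf2: flow source, stroke at near end)
#0 stroke→I1  (I1 outputs flow p/I1)
#2 stroke→J1  (C1 integral (e out))
#1 stroke→R1  (J1 effort already set via bond 2)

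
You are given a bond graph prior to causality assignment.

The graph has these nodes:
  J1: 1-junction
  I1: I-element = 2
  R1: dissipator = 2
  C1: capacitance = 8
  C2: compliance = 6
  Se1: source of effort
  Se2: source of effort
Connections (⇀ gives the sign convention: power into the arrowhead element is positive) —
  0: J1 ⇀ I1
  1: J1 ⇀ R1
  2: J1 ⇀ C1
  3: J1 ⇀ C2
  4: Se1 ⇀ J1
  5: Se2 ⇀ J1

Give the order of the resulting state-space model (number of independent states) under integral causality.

b4 stroke at J1  (Se1: effort source, stroke at far end)
b5 stroke at J1  (source Se2 imposes e)
b0 stroke at I1  (I1 integral (f out))
b1 stroke at J1  (J1: bond 0 brought flow, rest push out)
b2 stroke at J1  (J1: bond 0 brought flow, rest push out)
b3 stroke at J1  (common-f at J1 fixed by 0)

3  (C1, C2, I1 all integral)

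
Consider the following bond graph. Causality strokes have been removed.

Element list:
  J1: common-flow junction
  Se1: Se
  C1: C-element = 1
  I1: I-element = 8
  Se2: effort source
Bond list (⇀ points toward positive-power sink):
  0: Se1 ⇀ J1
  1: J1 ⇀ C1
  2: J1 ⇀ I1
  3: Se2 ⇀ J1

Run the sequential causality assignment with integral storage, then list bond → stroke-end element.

b0 stroke at J1  (Se1 (Se) sets effort on bond)
b3 stroke at J1  (Se2: effort source, stroke at far end)
b1 stroke at J1  (C1 integral (e out))
b2 stroke at I1  (J1: last free bond brings flow in)

bond 0 |J1
bond 1 |J1
bond 2 |I1
bond 3 |J1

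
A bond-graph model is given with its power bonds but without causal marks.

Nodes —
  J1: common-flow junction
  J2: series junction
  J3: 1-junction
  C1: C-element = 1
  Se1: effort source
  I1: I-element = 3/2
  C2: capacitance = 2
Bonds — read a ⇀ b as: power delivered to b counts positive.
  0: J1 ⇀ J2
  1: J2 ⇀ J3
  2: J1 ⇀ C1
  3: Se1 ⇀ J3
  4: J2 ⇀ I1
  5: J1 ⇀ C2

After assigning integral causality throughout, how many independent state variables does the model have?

#3 stroke at J3  (Se1 (Se) sets effort on bond)
#1 stroke at J2  (J3 needs exactly one f-in)
#2 stroke at J1  (C1: C, integral causality)
#4 stroke at I1  (I1 outputs flow p/I1)
#0 stroke at J2  (J2: bond 4 brought flow, rest push out)
#5 stroke at J1  (J1 flow already set via bond 0)

3  (C1, C2, I1 all integral)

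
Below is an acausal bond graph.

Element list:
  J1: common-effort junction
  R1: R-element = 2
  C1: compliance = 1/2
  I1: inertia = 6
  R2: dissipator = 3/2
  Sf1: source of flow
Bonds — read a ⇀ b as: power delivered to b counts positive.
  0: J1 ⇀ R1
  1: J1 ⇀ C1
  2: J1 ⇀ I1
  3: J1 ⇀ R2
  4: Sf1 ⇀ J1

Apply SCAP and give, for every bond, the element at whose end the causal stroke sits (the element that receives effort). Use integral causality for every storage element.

#4 stroke at Sf1  (Sf1: flow source, stroke at near end)
#1 stroke at J1  (prefer integral on C1)
#0 stroke at R1  (J1: bond 1 brought effort, rest push out)
#2 stroke at I1  (J1 effort already set via bond 1)
#3 stroke at R2  (J1: bond 1 brought effort, rest push out)

β0 stroke→R1
β1 stroke→J1
β2 stroke→I1
β3 stroke→R2
β4 stroke→Sf1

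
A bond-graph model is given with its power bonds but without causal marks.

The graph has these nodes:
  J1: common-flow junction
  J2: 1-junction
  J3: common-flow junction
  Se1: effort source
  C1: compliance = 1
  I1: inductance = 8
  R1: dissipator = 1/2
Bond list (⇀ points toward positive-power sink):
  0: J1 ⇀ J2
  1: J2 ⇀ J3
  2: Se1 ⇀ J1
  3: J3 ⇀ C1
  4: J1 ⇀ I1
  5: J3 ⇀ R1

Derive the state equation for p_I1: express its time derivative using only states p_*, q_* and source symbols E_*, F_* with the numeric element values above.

β2 |J1  (source Se1 imposes e)
β3 |J3  (C1 outputs effort q/C1)
β4 |I1  (I1 integral (f out))
β0 |J1  (1-jn J1 has f-setter on 4)
β1 |J2  (J2 flow already set via bond 0)
β5 |J3  (J3: bond 1 brought flow, rest push out)

dp_I1/dt = E_Se1 - p_I1/16 - q_C1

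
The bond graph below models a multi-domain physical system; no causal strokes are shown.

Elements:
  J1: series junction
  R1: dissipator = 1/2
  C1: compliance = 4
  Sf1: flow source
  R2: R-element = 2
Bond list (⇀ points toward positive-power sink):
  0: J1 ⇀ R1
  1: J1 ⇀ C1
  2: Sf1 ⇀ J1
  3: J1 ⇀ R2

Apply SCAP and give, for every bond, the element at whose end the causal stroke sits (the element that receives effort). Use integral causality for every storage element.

bond 0 stroke at J1
bond 1 stroke at J1
bond 2 stroke at Sf1
bond 3 stroke at J1

#2 |Sf1  (Sf1 (Sf) sets flow on bond)
#0 |J1  (common-f at J1 fixed by 2)
#1 |J1  (1-jn J1 has f-setter on 2)
#3 |J1  (J1 flow already set via bond 2)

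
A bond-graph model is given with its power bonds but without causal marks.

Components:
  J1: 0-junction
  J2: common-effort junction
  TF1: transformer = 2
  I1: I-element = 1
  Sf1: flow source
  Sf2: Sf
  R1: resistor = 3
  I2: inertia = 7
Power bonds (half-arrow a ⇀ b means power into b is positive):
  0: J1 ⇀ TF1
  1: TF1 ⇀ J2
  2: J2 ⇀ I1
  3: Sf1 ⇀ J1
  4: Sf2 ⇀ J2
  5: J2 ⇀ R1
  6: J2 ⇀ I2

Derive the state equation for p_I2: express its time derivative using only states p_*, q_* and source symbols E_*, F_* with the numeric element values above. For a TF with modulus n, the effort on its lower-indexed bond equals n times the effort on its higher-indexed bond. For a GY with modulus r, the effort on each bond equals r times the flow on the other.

dp_I2/dt = 6*F_Sf1 + 3*F_Sf2 - 3*p_I1 - 3*p_I2/7

b3 →Sf1  (source Sf1 imposes f)
b4 →Sf2  (Sf2 (Sf) sets flow on bond)
b0 →J1  (closing 0-jn rule on J1)
b1 →TF1  (TF TF1: opposite of bond 0)
b2 →I1  (I1 outputs flow p/I1)
b6 →I2  (prefer integral on I2)
b5 →J2  (J2 needs exactly one e-in)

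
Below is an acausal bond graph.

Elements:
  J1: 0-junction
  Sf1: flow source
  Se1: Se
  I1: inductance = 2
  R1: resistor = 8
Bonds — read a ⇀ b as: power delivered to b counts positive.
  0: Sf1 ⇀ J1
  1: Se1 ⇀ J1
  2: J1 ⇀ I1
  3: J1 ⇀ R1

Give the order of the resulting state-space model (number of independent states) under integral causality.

1  (I1 all integral)

β0 stroke→Sf1  (Sf1 fixes flow; stroke at Sf1)
β1 stroke→J1  (Se1 fixes effort; stroke away)
β2 stroke→I1  (common-e at J1 fixed by 1)
β3 stroke→R1  (J1 effort already set via bond 1)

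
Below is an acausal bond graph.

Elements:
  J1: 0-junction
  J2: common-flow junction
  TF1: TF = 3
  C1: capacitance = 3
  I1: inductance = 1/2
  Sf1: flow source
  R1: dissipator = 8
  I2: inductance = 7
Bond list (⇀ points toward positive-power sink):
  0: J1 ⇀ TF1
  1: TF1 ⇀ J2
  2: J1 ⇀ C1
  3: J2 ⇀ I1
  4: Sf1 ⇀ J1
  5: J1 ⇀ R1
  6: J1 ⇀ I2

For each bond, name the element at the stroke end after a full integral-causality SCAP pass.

β4 |Sf1  (Sf1 fixes flow; stroke at Sf1)
β2 |J1  (prefer integral on C1)
β0 |TF1  (common-e at J1 fixed by 2)
β5 |R1  (J1: bond 2 brought effort, rest push out)
β6 |I2  (0-jn J1 has e-setter on 2)
β1 |J2  (TF TF1: opposite of bond 0)
β3 |I1  (J2: last free bond brings flow in)

β0 stroke→TF1
β1 stroke→J2
β2 stroke→J1
β3 stroke→I1
β4 stroke→Sf1
β5 stroke→R1
β6 stroke→I2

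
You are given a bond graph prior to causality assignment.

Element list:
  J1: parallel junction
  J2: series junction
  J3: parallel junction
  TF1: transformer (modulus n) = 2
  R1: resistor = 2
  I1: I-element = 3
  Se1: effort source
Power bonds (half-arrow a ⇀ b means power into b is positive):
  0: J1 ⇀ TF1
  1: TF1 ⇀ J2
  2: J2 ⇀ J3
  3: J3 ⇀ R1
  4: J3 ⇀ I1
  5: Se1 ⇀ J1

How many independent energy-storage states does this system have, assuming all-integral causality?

1  (I1 all integral)

#5 →J1  (Se1 (Se) sets effort on bond)
#0 →TF1  (0-jn J1 has e-setter on 5)
#1 →J2  (through TF1, causality passes straight; one stroke at TF1)
#2 →J3  (J2 needs exactly one f-in)
#3 →R1  (0-jn J3 has e-setter on 2)
#4 →I1  (common-e at J3 fixed by 2)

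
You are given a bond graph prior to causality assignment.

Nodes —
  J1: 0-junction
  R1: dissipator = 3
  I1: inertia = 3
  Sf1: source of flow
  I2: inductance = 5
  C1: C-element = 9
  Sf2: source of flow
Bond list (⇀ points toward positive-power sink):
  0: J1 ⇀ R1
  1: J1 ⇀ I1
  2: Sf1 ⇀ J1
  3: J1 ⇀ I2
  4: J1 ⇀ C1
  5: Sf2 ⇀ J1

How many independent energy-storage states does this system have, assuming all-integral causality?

bond 2 stroke at Sf1  (source Sf1 imposes f)
bond 5 stroke at Sf2  (Sf2 (Sf) sets flow on bond)
bond 1 stroke at I1  (prefer integral on I1)
bond 3 stroke at I2  (I2: I, integral causality)
bond 4 stroke at J1  (C1: C, integral causality)
bond 0 stroke at R1  (0-jn J1 has e-setter on 4)

3  (C1, I1, I2 all integral)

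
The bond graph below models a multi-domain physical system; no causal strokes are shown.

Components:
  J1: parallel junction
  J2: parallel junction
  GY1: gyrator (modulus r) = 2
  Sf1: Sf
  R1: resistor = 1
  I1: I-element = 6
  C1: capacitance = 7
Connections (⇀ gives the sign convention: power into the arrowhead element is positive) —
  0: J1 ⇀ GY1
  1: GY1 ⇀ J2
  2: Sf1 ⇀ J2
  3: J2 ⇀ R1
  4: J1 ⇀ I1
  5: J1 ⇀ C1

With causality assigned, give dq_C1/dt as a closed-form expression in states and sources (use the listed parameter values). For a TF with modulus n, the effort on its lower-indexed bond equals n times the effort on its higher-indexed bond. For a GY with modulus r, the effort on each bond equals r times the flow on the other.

dq_C1/dt = -F_Sf1/2 - p_I1/6 - q_C1/28

b2 stroke→Sf1  (source Sf1 imposes f)
b4 stroke→I1  (I1: I, integral causality)
b5 stroke→J1  (C1 outputs effort q/C1)
b0 stroke→GY1  (0-jn J1 has e-setter on 5)
b1 stroke→GY1  (through GY1, causality inverts; strokes same side of GY1)
b3 stroke→J2  (closing 0-jn rule on J2)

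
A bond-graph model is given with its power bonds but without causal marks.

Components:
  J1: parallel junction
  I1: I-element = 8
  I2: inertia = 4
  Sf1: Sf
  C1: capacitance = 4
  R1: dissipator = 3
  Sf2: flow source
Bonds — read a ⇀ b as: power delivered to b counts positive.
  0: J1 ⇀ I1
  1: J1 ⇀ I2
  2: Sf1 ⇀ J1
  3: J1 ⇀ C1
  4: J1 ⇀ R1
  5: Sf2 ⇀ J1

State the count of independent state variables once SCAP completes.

β2 →Sf1  (Sf1 fixes flow; stroke at Sf1)
β5 →Sf2  (source Sf2 imposes f)
β0 →I1  (prefer integral on I1)
β1 →I2  (I2 outputs flow p/I2)
β3 →J1  (C1: C, integral causality)
β4 →R1  (common-e at J1 fixed by 3)

3  (C1, I1, I2 all integral)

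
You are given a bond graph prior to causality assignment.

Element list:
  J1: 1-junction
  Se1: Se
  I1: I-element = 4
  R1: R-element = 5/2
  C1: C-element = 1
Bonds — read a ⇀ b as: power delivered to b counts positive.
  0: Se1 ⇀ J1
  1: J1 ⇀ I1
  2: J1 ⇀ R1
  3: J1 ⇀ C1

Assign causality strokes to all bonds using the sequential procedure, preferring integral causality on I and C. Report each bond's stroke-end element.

b0 stroke at J1  (Se1 fixes effort; stroke away)
b1 stroke at I1  (I1 integral (f out))
b2 stroke at J1  (common-f at J1 fixed by 1)
b3 stroke at J1  (common-f at J1 fixed by 1)

bond 0 →J1
bond 1 →I1
bond 2 →J1
bond 3 →J1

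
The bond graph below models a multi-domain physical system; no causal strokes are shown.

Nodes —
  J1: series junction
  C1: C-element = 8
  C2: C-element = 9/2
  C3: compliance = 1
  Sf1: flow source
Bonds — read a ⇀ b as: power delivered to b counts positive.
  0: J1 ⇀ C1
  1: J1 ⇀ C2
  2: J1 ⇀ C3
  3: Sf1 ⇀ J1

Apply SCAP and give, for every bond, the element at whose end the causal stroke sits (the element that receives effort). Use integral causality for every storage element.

#3 →Sf1  (Sf1 fixes flow; stroke at Sf1)
#0 →J1  (common-f at J1 fixed by 3)
#1 →J1  (1-jn J1 has f-setter on 3)
#2 →J1  (common-f at J1 fixed by 3)

b0 |J1
b1 |J1
b2 |J1
b3 |Sf1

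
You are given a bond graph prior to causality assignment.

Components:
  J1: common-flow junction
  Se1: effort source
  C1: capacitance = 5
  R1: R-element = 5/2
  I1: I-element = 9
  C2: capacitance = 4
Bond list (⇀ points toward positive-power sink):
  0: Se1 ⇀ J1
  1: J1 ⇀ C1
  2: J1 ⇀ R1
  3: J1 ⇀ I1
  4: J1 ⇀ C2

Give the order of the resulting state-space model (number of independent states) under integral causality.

3  (C1, C2, I1 all integral)

bond 0 |J1  (Se1 (Se) sets effort on bond)
bond 1 |J1  (C1 integral (e out))
bond 3 |I1  (I1 integral (f out))
bond 2 |J1  (J1: bond 3 brought flow, rest push out)
bond 4 |J1  (J1 flow already set via bond 3)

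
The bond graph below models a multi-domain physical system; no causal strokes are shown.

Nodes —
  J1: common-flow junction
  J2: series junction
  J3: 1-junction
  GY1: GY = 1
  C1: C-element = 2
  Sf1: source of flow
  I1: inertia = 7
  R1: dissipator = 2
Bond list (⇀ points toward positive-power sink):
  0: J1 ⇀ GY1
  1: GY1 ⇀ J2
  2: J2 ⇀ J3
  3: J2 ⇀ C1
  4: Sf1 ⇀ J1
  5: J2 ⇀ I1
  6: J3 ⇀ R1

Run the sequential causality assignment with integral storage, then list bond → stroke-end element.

bond 0 →J1
bond 1 →J2
bond 2 →J2
bond 3 →J2
bond 4 →Sf1
bond 5 →I1
bond 6 →J3

#4 stroke→Sf1  (Sf1 fixes flow; stroke at Sf1)
#0 stroke→J1  (1-jn J1 has f-setter on 4)
#1 stroke→J2  (GY GY1: same side as bond 0)
#3 stroke→J2  (C1: C, integral causality)
#5 stroke→I1  (I1: I, integral causality)
#2 stroke→J2  (common-f at J2 fixed by 5)
#6 stroke→J3  (J3 flow already set via bond 2)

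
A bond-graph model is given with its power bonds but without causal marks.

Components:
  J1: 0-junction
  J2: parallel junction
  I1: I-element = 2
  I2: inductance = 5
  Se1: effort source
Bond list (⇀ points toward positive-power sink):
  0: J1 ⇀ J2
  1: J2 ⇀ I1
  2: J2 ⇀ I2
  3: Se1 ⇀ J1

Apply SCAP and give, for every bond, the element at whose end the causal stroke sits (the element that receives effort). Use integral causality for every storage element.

#0 |J2
#1 |I1
#2 |I2
#3 |J1

β3 stroke→J1  (Se1: effort source, stroke at far end)
β0 stroke→J2  (common-e at J1 fixed by 3)
β1 stroke→I1  (0-jn J2 has e-setter on 0)
β2 stroke→I2  (J2 effort already set via bond 0)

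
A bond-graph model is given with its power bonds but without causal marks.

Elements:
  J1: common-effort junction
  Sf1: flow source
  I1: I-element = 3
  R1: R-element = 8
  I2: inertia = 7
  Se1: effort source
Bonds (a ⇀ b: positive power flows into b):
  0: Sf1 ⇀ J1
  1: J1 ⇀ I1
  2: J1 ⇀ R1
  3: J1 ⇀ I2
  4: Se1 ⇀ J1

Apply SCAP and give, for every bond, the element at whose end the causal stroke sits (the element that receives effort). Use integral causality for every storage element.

bond 0 stroke at Sf1  (Sf1: flow source, stroke at near end)
bond 4 stroke at J1  (Se1: effort source, stroke at far end)
bond 1 stroke at I1  (J1 effort already set via bond 4)
bond 2 stroke at R1  (0-jn J1 has e-setter on 4)
bond 3 stroke at I2  (common-e at J1 fixed by 4)

b0 stroke at Sf1
b1 stroke at I1
b2 stroke at R1
b3 stroke at I2
b4 stroke at J1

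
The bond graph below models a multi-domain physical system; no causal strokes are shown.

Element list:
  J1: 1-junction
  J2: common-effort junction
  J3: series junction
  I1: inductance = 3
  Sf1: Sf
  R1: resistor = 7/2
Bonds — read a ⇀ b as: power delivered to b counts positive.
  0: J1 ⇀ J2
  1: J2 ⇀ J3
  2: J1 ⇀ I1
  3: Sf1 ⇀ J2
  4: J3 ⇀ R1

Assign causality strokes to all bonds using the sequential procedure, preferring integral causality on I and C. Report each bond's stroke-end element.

b3 stroke at Sf1  (source Sf1 imposes f)
b2 stroke at I1  (prefer integral on I1)
b0 stroke at J1  (J1: bond 2 brought flow, rest push out)
b1 stroke at J2  (J2: last free bond brings effort in)
b4 stroke at J3  (common-f at J3 fixed by 1)

β0 |J1
β1 |J2
β2 |I1
β3 |Sf1
β4 |J3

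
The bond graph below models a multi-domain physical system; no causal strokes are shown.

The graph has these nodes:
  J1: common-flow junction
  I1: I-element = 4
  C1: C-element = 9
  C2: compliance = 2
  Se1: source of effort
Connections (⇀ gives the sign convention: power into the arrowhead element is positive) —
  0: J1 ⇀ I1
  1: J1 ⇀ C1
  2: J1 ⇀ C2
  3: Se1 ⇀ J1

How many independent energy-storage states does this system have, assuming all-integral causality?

3  (C1, C2, I1 all integral)

b3 stroke at J1  (Se1 (Se) sets effort on bond)
b0 stroke at I1  (I1: I, integral causality)
b1 stroke at J1  (common-f at J1 fixed by 0)
b2 stroke at J1  (J1 flow already set via bond 0)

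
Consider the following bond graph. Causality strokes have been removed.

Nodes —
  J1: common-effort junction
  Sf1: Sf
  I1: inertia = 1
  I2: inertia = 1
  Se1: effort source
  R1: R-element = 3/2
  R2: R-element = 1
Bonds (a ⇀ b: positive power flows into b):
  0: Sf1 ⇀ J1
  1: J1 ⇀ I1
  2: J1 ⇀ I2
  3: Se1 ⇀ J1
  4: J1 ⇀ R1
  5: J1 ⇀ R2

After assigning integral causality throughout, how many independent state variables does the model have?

bond 0 |Sf1  (Sf1: flow source, stroke at near end)
bond 3 |J1  (Se1 fixes effort; stroke away)
bond 1 |I1  (common-e at J1 fixed by 3)
bond 2 |I2  (common-e at J1 fixed by 3)
bond 4 |R1  (0-jn J1 has e-setter on 3)
bond 5 |R2  (common-e at J1 fixed by 3)

2  (I1, I2 all integral)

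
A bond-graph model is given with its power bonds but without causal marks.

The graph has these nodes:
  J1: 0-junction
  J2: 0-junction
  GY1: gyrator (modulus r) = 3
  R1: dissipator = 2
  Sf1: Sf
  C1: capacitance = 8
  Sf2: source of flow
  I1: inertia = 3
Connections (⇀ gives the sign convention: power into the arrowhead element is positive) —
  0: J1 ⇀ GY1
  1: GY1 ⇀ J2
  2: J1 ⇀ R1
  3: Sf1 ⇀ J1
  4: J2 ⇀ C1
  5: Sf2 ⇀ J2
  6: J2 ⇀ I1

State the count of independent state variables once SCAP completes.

#3 →Sf1  (Sf1 (Sf) sets flow on bond)
#5 →Sf2  (Sf2: flow source, stroke at near end)
#4 →J2  (C1: C, integral causality)
#1 →GY1  (common-e at J2 fixed by 4)
#6 →I1  (common-e at J2 fixed by 4)
#0 →GY1  (GY GY1: same side as bond 1)
#2 →J1  (only one effort-in slot at J1)

2  (C1, I1 all integral)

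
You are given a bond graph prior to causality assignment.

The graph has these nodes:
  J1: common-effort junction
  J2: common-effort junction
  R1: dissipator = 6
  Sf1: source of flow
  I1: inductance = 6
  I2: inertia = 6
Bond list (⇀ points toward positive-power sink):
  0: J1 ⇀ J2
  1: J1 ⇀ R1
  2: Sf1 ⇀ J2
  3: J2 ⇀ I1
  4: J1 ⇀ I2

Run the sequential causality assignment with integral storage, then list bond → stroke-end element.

#2 →Sf1  (Sf1: flow source, stroke at near end)
#3 →I1  (I1 outputs flow p/I1)
#0 →J2  (J2: last free bond brings effort in)
#4 →I2  (I2 integral (f out))
#1 →J1  (only one effort-in slot at J1)

bond 0 →J2
bond 1 →J1
bond 2 →Sf1
bond 3 →I1
bond 4 →I2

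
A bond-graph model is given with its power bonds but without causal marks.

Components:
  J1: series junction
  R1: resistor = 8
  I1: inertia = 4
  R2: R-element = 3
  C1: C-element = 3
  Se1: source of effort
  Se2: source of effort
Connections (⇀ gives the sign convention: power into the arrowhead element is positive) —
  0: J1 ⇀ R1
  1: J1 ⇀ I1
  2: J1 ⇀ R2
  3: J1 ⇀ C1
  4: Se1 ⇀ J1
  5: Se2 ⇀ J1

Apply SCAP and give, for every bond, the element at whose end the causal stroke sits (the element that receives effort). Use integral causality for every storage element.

β4 |J1  (Se1 fixes effort; stroke away)
β5 |J1  (Se2 (Se) sets effort on bond)
β1 |I1  (prefer integral on I1)
β0 |J1  (J1: bond 1 brought flow, rest push out)
β2 |J1  (common-f at J1 fixed by 1)
β3 |J1  (J1: bond 1 brought flow, rest push out)

b0 →J1
b1 →I1
b2 →J1
b3 →J1
b4 →J1
b5 →J1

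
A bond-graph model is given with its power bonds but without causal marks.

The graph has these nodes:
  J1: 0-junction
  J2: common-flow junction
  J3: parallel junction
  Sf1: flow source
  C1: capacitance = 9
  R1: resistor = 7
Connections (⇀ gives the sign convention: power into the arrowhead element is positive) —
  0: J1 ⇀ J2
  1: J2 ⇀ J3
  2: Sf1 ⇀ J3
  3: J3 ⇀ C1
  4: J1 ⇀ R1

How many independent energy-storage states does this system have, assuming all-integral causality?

1  (C1 all integral)

#2 |Sf1  (Sf1: flow source, stroke at near end)
#3 |J3  (C1 integral (e out))
#1 |J2  (J3: bond 3 brought effort, rest push out)
#0 |J1  (J2: last free bond brings flow in)
#4 |R1  (0-jn J1 has e-setter on 0)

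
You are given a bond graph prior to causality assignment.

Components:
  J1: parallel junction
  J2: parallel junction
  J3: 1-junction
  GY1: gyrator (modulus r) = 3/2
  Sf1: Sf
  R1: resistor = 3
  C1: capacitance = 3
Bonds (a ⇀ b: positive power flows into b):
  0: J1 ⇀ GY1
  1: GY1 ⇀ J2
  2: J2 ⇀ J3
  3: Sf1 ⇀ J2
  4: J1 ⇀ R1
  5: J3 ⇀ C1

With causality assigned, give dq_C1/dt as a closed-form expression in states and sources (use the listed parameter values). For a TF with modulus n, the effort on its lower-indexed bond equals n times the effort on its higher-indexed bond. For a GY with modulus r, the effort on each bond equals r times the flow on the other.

β3 stroke→Sf1  (Sf1: flow source, stroke at near end)
β5 stroke→J3  (C1 integral (e out))
β2 stroke→J2  (J3 needs exactly one f-in)
β1 stroke→GY1  (J2: bond 2 brought effort, rest push out)
β0 stroke→GY1  (through GY1, causality inverts; strokes same side of GY1)
β4 stroke→J1  (J1 needs exactly one e-in)

dq_C1/dt = F_Sf1 - 4*q_C1/9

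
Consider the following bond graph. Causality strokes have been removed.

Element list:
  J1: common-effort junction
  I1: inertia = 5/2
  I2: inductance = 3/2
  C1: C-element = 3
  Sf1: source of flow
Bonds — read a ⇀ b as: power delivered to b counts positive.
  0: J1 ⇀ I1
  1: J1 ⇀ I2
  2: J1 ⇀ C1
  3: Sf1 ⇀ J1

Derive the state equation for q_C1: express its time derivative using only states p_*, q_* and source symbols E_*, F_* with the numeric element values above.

dq_C1/dt = F_Sf1 - 2*p_I1/5 - 2*p_I2/3

#3 stroke→Sf1  (Sf1: flow source, stroke at near end)
#0 stroke→I1  (I1 integral (f out))
#1 stroke→I2  (I2: I, integral causality)
#2 stroke→J1  (J1 needs exactly one e-in)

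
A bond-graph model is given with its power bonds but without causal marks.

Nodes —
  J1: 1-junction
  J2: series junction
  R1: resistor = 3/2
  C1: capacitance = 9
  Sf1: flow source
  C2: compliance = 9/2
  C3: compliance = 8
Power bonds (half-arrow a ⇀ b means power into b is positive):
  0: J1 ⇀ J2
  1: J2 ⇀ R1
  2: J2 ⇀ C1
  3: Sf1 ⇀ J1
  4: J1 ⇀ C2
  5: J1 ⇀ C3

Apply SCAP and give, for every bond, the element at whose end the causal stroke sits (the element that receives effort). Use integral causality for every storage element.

β3 |Sf1  (source Sf1 imposes f)
β0 |J1  (common-f at J1 fixed by 3)
β4 |J1  (common-f at J1 fixed by 3)
β5 |J1  (1-jn J1 has f-setter on 3)
β1 |J2  (common-f at J2 fixed by 0)
β2 |J2  (common-f at J2 fixed by 0)

bond 0 |J1
bond 1 |J2
bond 2 |J2
bond 3 |Sf1
bond 4 |J1
bond 5 |J1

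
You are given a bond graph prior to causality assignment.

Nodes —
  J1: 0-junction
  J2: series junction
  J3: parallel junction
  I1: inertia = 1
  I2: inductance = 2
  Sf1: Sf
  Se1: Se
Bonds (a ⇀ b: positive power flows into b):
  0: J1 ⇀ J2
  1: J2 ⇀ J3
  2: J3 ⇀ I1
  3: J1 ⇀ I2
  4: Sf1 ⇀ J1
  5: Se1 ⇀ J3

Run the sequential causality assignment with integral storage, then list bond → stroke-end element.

bond 0 stroke at J1
bond 1 stroke at J2
bond 2 stroke at I1
bond 3 stroke at I2
bond 4 stroke at Sf1
bond 5 stroke at J3

bond 4 |Sf1  (Sf1 (Sf) sets flow on bond)
bond 5 |J3  (Se1: effort source, stroke at far end)
bond 1 |J2  (0-jn J3 has e-setter on 5)
bond 2 |I1  (J3 effort already set via bond 5)
bond 0 |J1  (closing 1-jn rule on J2)
bond 3 |I2  (common-e at J1 fixed by 0)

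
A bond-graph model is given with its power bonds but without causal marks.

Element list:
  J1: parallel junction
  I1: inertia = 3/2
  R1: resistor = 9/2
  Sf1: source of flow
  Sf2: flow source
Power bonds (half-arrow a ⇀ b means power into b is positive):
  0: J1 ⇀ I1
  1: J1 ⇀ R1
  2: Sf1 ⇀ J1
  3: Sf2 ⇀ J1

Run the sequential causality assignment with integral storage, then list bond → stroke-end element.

#0 stroke at I1
#1 stroke at J1
#2 stroke at Sf1
#3 stroke at Sf2

#2 →Sf1  (Sf1 (Sf) sets flow on bond)
#3 →Sf2  (Sf2: flow source, stroke at near end)
#0 →I1  (I1: I, integral causality)
#1 →J1  (J1 needs exactly one e-in)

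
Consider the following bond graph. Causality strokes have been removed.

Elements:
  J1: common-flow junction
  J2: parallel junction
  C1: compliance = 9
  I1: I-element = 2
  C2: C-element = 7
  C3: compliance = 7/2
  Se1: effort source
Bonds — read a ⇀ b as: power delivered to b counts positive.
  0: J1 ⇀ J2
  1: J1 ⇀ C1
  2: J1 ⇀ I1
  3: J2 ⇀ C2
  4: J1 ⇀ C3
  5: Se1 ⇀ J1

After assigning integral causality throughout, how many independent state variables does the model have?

bond 5 stroke→J1  (Se1 fixes effort; stroke away)
bond 1 stroke→J1  (C1 integral (e out))
bond 2 stroke→I1  (I1 outputs flow p/I1)
bond 0 stroke→J1  (1-jn J1 has f-setter on 2)
bond 4 stroke→J1  (common-f at J1 fixed by 2)
bond 3 stroke→J2  (J2 needs exactly one e-in)

4  (C1, C2, C3, I1 all integral)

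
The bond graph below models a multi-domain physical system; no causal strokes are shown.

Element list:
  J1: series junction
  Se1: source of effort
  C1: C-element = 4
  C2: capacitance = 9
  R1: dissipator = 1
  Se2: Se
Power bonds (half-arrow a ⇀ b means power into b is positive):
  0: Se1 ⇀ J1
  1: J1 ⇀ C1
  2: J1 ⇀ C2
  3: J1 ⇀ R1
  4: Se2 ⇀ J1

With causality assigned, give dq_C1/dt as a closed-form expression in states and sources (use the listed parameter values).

dq_C1/dt = E_Se1 + E_Se2 - q_C1/4 - q_C2/9

b0 |J1  (Se1: effort source, stroke at far end)
b4 |J1  (Se2: effort source, stroke at far end)
b1 |J1  (C1 outputs effort q/C1)
b2 |J1  (C2 integral (e out))
b3 |R1  (only one flow-in slot at J1)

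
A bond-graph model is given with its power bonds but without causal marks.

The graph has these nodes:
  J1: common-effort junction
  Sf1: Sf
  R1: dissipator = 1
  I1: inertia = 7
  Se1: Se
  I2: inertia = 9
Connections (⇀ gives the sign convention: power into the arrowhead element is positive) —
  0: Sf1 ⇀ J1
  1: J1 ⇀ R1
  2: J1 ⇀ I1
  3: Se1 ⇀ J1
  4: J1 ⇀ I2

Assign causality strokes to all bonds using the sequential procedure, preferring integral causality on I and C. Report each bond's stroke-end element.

#0 stroke→Sf1
#1 stroke→R1
#2 stroke→I1
#3 stroke→J1
#4 stroke→I2

bond 0 stroke→Sf1  (Sf1 (Sf) sets flow on bond)
bond 3 stroke→J1  (Se1: effort source, stroke at far end)
bond 1 stroke→R1  (J1: bond 3 brought effort, rest push out)
bond 2 stroke→I1  (common-e at J1 fixed by 3)
bond 4 stroke→I2  (common-e at J1 fixed by 3)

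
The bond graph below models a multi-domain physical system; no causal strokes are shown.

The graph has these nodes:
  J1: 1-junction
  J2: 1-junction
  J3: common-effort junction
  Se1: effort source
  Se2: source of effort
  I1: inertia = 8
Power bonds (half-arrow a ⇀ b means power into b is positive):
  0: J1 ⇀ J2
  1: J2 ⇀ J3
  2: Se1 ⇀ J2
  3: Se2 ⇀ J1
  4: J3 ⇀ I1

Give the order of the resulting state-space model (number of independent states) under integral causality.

β2 stroke→J2  (Se1: effort source, stroke at far end)
β3 stroke→J1  (Se2: effort source, stroke at far end)
β0 stroke→J2  (only one flow-in slot at J1)
β1 stroke→J3  (J2: last free bond brings flow in)
β4 stroke→I1  (0-jn J3 has e-setter on 1)

1  (I1 all integral)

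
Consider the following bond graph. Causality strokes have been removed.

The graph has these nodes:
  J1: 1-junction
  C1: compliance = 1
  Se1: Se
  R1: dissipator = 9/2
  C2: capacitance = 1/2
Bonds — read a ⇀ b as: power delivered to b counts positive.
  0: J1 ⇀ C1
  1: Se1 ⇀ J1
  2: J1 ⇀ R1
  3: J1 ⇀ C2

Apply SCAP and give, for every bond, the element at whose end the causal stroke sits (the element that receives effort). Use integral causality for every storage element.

bond 1 →J1  (Se1: effort source, stroke at far end)
bond 0 →J1  (C1 integral (e out))
bond 3 →J1  (C2: C, integral causality)
bond 2 →R1  (only one flow-in slot at J1)

bond 0 stroke→J1
bond 1 stroke→J1
bond 2 stroke→R1
bond 3 stroke→J1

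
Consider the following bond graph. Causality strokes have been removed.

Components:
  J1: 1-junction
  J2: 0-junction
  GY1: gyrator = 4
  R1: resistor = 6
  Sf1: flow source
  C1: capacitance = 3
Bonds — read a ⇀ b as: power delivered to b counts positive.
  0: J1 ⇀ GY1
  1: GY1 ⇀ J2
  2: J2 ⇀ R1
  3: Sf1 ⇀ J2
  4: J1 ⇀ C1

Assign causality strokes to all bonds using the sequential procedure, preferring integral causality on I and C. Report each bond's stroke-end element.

bond 0 |GY1
bond 1 |GY1
bond 2 |J2
bond 3 |Sf1
bond 4 |J1

β3 stroke at Sf1  (Sf1: flow source, stroke at near end)
β4 stroke at J1  (C1: C, integral causality)
β0 stroke at GY1  (only one flow-in slot at J1)
β1 stroke at GY1  (GY1: gyrator matches bond 0)
β2 stroke at J2  (closing 0-jn rule on J2)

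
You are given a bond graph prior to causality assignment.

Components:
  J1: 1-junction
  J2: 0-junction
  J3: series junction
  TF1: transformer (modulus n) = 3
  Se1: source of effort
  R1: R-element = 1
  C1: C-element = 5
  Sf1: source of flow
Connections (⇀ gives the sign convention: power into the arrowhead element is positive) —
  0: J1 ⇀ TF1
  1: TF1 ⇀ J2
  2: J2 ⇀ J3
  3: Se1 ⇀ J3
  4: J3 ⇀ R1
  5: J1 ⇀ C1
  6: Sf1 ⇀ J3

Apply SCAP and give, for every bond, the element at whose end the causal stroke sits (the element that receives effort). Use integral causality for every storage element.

β0 →TF1
β1 →J2
β2 →J3
β3 →J3
β4 →J3
β5 →J1
β6 →Sf1

#3 stroke→J3  (Se1 fixes effort; stroke away)
#6 stroke→Sf1  (Sf1 fixes flow; stroke at Sf1)
#2 stroke→J3  (1-jn J3 has f-setter on 6)
#4 stroke→J3  (1-jn J3 has f-setter on 6)
#1 stroke→J2  (closing 0-jn rule on J2)
#0 stroke→TF1  (TF TF1: opposite of bond 1)
#5 stroke→J1  (1-jn J1 has f-setter on 0)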